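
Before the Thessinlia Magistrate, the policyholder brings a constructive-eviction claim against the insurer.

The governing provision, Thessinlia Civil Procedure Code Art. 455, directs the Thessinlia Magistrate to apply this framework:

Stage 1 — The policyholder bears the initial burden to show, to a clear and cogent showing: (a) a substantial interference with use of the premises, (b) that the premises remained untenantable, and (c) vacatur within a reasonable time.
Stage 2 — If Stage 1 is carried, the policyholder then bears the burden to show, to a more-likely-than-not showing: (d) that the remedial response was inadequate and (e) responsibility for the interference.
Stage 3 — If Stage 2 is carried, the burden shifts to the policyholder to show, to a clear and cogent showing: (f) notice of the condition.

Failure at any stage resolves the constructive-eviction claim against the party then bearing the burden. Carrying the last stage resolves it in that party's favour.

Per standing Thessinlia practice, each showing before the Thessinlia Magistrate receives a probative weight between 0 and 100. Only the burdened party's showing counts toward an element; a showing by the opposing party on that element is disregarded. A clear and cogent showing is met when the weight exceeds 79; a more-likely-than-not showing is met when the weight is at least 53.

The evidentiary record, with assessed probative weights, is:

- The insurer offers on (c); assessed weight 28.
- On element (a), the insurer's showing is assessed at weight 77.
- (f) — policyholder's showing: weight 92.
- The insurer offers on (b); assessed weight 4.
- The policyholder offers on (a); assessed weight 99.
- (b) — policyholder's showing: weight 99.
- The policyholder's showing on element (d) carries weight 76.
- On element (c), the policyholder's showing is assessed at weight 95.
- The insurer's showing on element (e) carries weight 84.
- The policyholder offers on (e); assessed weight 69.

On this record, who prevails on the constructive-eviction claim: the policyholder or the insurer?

policyholder

Stage 1 (policyholder, a clear and cogent showing, weight exceeds 79): (a) 99 (insurer's 77 disregarded) > 79 — meets; (b) 99 (insurer's 4 disregarded) > 79 — meets; (c) 95 (insurer's 28 disregarded) > 79 — meets.
  All elements met. The policyholder retains the burden for Stage 2.
Stage 2 (policyholder, a more-likely-than-not showing, weight is at least 53): (d) 76 ≥ 53 — meets; (e) 69 (insurer's 84 disregarded) ≥ 53 — meets.
  Stage 2 is satisfied; the policyholder continues to bear the burden.
Stage 3 (policyholder, a clear and cogent showing, weight exceeds 79): (f) 92 > 79 — meets.
  The policyholder carries the last stage.
All stages carried — the policyholder prevails.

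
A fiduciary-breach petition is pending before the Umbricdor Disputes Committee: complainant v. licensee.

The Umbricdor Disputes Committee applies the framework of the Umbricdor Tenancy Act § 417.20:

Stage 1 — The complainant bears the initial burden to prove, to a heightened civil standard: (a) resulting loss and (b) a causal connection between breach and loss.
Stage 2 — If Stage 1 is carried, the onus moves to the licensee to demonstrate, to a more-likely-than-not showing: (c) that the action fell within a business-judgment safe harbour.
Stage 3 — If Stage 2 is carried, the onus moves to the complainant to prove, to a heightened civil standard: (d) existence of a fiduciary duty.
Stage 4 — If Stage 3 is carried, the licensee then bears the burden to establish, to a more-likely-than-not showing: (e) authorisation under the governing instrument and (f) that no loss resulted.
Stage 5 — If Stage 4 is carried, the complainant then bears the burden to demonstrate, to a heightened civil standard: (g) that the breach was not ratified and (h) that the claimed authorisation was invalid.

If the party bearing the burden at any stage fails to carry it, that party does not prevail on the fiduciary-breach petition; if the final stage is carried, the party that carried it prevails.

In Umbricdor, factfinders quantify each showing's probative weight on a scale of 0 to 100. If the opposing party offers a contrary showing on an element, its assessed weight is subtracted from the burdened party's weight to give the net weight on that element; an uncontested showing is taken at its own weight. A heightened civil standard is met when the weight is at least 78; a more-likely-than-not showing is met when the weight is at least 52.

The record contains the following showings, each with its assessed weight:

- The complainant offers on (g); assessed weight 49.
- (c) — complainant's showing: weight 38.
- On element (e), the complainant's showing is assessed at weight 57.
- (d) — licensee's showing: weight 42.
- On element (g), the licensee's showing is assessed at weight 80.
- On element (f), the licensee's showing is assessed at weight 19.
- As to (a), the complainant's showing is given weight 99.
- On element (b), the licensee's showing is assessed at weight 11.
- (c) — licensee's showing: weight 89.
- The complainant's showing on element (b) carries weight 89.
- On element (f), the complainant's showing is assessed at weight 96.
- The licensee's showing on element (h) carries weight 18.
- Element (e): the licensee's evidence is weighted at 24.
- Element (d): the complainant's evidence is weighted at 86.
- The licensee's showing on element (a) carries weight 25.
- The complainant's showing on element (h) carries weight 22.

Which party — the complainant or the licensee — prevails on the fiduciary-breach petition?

Stage 1 — burden on complainant; standard: a heightened civil standard (weight is at least 78).
    (a): 99 − 25 = 74 < 78 [not met]
    (b): 89 − 11 = 78 ≥ 78 [met]
  The complainant does not carry Stage 1.
The licensee prevails.

licensee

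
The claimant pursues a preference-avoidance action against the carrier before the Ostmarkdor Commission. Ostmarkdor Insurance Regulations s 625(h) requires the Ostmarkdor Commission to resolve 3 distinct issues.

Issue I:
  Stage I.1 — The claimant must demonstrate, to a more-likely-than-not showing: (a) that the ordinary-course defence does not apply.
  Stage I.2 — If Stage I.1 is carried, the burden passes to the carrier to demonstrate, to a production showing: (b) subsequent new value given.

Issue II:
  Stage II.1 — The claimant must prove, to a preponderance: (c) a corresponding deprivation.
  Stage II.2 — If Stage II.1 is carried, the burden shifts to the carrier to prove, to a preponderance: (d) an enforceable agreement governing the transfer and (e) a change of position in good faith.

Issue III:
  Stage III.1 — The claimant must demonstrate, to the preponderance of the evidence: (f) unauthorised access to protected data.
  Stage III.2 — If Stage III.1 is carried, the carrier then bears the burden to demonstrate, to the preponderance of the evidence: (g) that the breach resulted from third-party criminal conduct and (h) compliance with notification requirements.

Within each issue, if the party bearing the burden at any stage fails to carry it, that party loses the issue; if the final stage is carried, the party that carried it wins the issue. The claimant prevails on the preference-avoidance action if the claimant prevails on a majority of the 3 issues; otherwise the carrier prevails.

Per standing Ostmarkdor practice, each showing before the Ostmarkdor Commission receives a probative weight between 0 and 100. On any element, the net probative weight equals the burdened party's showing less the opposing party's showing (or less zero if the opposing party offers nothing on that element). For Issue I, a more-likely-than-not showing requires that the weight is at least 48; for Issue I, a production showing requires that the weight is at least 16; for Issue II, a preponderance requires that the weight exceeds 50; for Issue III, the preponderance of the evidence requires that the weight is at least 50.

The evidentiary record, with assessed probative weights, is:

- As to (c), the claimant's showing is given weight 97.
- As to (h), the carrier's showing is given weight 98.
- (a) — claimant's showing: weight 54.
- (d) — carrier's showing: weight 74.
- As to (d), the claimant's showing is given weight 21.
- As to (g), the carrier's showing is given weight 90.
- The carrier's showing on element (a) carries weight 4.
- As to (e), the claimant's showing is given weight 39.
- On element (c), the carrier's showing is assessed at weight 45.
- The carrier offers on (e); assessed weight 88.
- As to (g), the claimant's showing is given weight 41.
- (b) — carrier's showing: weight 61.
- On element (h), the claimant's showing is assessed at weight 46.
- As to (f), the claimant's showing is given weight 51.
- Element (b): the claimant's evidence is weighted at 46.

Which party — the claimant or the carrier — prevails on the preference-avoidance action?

— Issue I —
Stage I.1 — burden on claimant; standard: a more-likely-than-not showing (weight is at least 48).
    (a): 54 − 4 = 50 ≥ 48 [met]
  The claimant carries Stage I.1; the carrier now bears the burden.
Stage I.2 — burden on carrier; standard: a production showing (weight is at least 16).
    (b): 61 − 46 = 15 < 16 [not met]
  Stage I.2 not carried; the carrier fails its burden.
So the claimant prevails on this issue.
— Issue II —
At Stage II.1 the claimant must meet a preponderance (weight exceeds 50): on (c) the weight is 97 less the opposing 45 gives net 52, which does exceed 50, so (c) meets the standard.
  Stage II.1 carried; the burden shifts to the carrier.
At Stage II.2 the carrier must meet a preponderance (weight exceeds 50): on (d) the weight is 74 less the opposing 21 gives net 53, > 50, so (d) meets the standard; on (e) the weight is 88 less the opposing 39 gives net 49, which does not exceed 50, so (e) does not meet the standard.
  The carrier does not carry Stage II.2.
The analysis ends at Stage II.2; the claimant prevails on this issue.
— Issue III —
Stage III.1 — burden on claimant; standard: the preponderance of the evidence (weight is at least 50).
    (f): 51 ≥ 50 [met]
  The claimant carries Stage III.1; the carrier now bears the burden.
Stage III.2 — burden on carrier; standard: the preponderance of the evidence (weight is at least 50).
    (g): 90 − 41 = 49 < 50 [not met]
    (h): 98 − 46 = 52 ≥ 50 [met]
  Not every element is met, so the carrier fails to carry Stage III.2.
So the claimant prevails on this issue.
Per-issue: Issue I → claimant; Issue II → claimant; Issue III → claimant. The claimant must prevail on a majority of issues; overall, the claimant prevails.

claimant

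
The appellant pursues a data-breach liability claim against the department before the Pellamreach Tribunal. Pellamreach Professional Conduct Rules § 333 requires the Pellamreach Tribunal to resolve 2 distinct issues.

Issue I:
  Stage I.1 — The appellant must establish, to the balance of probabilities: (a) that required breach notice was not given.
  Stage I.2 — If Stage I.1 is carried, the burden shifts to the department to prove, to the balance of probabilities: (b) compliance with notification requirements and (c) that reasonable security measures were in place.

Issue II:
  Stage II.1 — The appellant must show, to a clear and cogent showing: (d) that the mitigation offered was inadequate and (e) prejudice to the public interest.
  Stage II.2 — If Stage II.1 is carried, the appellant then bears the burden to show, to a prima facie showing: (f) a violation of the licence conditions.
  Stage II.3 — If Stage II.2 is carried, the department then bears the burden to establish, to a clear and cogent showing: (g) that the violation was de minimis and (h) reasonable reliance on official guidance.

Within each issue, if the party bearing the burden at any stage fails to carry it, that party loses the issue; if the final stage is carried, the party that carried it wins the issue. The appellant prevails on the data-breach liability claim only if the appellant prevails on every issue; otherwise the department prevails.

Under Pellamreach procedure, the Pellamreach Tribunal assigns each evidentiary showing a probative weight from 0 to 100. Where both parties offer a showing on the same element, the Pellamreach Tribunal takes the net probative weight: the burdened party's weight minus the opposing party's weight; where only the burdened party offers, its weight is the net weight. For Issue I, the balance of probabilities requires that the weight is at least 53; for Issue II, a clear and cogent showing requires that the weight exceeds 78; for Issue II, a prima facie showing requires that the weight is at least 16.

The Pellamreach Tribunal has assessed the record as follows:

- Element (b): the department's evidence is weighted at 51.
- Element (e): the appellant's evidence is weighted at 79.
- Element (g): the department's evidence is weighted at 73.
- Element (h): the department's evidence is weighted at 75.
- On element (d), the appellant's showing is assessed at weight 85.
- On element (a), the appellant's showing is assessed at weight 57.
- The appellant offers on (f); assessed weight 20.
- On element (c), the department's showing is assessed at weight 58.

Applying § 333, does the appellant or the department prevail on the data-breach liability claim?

— Issue I —
Stage I.1 — burden on appellant; standard: the balance of probabilities (weight is at least 53).
    (a): 57 ≥ 53 [met]
  Stage I.1 carried; the burden shifts to the department.
Stage I.2 — burden on department; standard: the balance of probabilities (weight is at least 53).
    (b): 51 < 53 [not met]
    (c): 58 ≥ 53 [met]
  Stage I.2 not carried; the department fails its burden.
So the appellant prevails on this issue.
— Issue II —
At Stage II.1 the appellant must meet a clear and cogent showing (weight exceeds 78): on (d) the weight is 85, > 78, so (d) meets the standard; on (e) the weight is 79, which does exceed 78, so (e) meets the standard.
  Stage II.1 carried; the burden remains with the appellant.
At Stage II.2 the appellant must meet a prima facie showing (weight is at least 16): on (f) the weight is 20, ≥ 16, so (f) meets the standard.
  All elements met. The burden passes to the department.
At Stage II.3 the department must meet a clear and cogent showing (weight exceeds 78): on (g) the weight is 73, ≤ 78, so (g) does not meet the standard; on (h) the weight is 75, ≤ 78, so (h) does not meet the standard.
  Not every element is met, so the department fails to carry Stage II.3.
The analysis ends at Stage II.3; the appellant prevails on this issue.
Per-issue: Issue I → appellant; Issue II → appellant. The appellant must prevail on every issue; overall, the appellant prevails.

appellant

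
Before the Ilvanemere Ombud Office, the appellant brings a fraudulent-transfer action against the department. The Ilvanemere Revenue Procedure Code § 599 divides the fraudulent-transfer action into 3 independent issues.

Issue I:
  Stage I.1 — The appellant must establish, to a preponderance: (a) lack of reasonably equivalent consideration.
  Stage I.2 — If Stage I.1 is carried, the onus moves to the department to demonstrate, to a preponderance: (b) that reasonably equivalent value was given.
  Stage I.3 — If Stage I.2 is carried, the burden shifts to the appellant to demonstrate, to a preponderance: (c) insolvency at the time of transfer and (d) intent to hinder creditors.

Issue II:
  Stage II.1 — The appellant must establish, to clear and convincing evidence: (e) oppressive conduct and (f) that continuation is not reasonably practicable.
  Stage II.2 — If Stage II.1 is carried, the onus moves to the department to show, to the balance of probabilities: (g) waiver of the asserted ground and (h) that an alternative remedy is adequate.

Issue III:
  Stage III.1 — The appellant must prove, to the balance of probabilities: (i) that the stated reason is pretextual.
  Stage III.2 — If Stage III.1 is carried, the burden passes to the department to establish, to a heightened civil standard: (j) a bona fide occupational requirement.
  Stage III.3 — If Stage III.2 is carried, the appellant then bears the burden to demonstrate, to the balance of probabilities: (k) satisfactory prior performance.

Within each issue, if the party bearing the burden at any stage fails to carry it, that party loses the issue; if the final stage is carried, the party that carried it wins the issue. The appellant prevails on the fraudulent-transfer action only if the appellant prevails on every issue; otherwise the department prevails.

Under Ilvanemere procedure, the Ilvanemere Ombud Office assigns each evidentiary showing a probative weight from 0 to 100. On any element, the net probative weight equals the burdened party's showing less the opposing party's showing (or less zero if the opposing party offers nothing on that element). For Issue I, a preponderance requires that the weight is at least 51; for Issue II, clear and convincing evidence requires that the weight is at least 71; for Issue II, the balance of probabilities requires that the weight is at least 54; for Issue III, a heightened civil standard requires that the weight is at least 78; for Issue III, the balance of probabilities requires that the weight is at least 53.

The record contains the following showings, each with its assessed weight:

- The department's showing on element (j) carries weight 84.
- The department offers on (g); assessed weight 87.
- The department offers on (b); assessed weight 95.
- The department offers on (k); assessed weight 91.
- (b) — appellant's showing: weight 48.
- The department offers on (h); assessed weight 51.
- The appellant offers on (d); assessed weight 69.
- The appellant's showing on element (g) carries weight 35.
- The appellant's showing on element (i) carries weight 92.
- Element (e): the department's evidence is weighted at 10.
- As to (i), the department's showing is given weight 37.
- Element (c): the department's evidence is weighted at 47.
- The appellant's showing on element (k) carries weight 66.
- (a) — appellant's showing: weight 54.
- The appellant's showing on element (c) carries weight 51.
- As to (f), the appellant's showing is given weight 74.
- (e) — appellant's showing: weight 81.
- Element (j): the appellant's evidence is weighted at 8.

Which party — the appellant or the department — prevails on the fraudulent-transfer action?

appellant

— Issue I —
Stage I.1 (appellant, a preponderance, weight is at least 51): (a) 54 ≥ 51 — meets.
  All elements met. The burden passes to the department.
Stage I.2 (department, a preponderance, weight is at least 51): (b) net 95−48=47 < 51 — fails.
  Not every element is met, so the department fails to carry Stage I.2.
So the appellant prevails on this issue.
— Issue II —
At Stage II.1 the appellant must meet clear and convincing evidence (weight is at least 71): on (e) the weight is 81 less the opposing 10 gives net 71, ≥ 71, so (e) meets the standard; on (f) the weight is 74, which does reach 71, so (f) meets the standard.
  All elements met. The burden passes to the department.
At Stage II.2 the department must meet the balance of probabilities (weight is at least 54): on (g) the weight is 87 less the opposing 35 gives net 52, which does not reach 54, so (g) does not meet the standard; on (h) the weight is 51, < 54, so (h) does not meet the standard.
  Stage II.2 not carried; the department fails its burden.
The appellant prevails on this issue.
— Issue III —
Stage III.1 — burden on appellant; standard: the balance of probabilities (weight is at least 53).
    (i): 92 − 37 = 55 ≥ 53 [met]
  Stage III.1 is satisfied; the onus moves to the department.
Stage III.2 — burden on department; standard: a heightened civil standard (weight is at least 78).
    (j): 84 − 8 = 76 < 78 [not met]
  The department does not carry Stage III.2.
The analysis ends at Stage III.2; the appellant prevails on this issue.
Per-issue: Issue I → appellant; Issue II → appellant; Issue III → appellant. The appellant must prevail on every issue; overall, the appellant prevails.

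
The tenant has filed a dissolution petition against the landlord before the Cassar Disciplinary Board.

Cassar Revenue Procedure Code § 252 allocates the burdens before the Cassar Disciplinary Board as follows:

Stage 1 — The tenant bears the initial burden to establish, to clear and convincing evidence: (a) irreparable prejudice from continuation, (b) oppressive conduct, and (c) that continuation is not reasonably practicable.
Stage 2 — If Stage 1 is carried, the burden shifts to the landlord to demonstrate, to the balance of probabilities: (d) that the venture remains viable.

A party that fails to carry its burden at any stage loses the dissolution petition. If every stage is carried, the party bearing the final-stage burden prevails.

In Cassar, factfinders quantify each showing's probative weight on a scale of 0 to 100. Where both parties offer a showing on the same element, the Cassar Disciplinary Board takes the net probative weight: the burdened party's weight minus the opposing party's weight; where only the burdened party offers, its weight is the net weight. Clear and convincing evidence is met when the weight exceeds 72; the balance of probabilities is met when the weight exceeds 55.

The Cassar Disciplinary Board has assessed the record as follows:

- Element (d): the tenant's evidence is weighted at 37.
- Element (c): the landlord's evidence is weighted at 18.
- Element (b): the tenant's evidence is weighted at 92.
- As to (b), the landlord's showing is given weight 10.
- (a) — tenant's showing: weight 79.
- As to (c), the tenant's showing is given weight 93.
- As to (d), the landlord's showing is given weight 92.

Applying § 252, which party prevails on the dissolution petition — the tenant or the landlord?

At Stage 1 the tenant must meet clear and convincing evidence (weight exceeds 72): on (a) the weight is 79, which does exceed 72, so (a) meets the standard; on (b) the weight is 92 less the opposing 10 gives net 82, which does exceed 72, so (b) meets the standard; on (c) the weight is 93 less the opposing 18 gives net 75, which does exceed 72, so (c) meets the standard.
  Stage 1 is satisfied; the onus moves to the landlord.
At Stage 2 the landlord must meet the balance of probabilities (weight exceeds 55): on (d) the weight is 92 less the opposing 37 gives net 55, ≤ 55, so (d) does not meet the standard.
  Not every element is met, so the landlord fails to carry Stage 2.
The analysis ends at Stage 2; the tenant prevails.

tenant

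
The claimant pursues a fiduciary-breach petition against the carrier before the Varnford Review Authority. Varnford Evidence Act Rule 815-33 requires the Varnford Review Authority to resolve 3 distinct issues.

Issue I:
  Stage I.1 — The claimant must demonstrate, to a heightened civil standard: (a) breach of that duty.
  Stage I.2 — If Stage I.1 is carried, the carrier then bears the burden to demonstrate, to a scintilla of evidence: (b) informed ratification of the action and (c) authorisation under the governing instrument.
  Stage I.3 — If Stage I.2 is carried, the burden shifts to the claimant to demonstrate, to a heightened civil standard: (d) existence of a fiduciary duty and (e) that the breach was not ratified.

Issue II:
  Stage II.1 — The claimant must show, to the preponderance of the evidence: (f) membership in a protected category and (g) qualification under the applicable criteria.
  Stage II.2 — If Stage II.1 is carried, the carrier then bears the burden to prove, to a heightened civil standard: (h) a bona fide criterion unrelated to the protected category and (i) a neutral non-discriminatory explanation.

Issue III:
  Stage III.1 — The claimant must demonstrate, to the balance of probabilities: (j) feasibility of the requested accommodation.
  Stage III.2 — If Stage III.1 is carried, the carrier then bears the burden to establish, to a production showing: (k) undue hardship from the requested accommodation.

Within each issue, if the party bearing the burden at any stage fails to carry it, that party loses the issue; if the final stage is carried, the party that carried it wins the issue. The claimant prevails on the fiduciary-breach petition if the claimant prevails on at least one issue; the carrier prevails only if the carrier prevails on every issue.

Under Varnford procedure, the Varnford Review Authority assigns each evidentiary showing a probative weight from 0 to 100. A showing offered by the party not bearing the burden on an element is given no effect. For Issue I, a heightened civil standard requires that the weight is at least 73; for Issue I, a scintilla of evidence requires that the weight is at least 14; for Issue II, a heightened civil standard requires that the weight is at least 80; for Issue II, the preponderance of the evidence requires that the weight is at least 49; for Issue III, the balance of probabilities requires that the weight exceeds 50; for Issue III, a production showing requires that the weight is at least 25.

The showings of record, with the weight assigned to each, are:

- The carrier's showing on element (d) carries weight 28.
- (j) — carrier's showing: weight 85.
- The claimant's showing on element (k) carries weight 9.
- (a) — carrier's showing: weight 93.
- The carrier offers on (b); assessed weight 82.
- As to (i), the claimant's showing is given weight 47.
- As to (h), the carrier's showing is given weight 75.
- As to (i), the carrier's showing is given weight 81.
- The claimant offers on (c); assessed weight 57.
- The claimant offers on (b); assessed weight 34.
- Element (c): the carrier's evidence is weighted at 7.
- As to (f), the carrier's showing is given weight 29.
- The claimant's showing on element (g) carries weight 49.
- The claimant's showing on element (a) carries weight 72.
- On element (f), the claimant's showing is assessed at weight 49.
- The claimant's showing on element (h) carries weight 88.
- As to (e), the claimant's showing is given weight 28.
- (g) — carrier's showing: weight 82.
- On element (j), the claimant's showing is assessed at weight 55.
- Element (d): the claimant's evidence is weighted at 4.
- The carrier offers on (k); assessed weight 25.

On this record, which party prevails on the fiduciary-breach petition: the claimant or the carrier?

— Issue I —
At Stage I.1 the claimant must meet a heightened civil standard (weight is at least 73): on (a) the weight is 72 (the carrier's 93 is given no effect), < 73, so (a) does not meet the standard.
  The claimant does not carry Stage I.1.
The carrier prevails on this issue.
— Issue II —
Stage II.1 (claimant, the preponderance of the evidence, weight is at least 49): (f) 49 (carrier's 29 disregarded) ≥ 49 — meets; (g) 49 (carrier's 82 disregarded) ≥ 49 — meets.
  The claimant carries Stage II.1; the carrier now bears the burden.
Stage II.2 (carrier, a heightened civil standard, weight is at least 80): (h) 75 (claimant's 88 disregarded) < 80 — fails; (i) 81 (claimant's 47 disregarded) ≥ 80 — meets.
  The carrier does not carry Stage II.2.
The analysis ends at Stage II.2; the claimant prevails on this issue.
— Issue III —
Stage III.1 (claimant, the balance of probabilities, weight exceeds 50): (j) 55 (carrier's 85 disregarded) > 50 — meets.
  Stage III.1 carried; the burden shifts to the carrier.
Stage III.2 (carrier, a production showing, weight is at least 25): (k) 25 (claimant's 9 disregarded) ≥ 25 — meets.
  All elements met at the final stage.
Every stage carried; the carrier prevails on this issue.
Per-issue: Issue I → carrier; Issue II → claimant; Issue III → carrier. The claimant must prevail on at least one issue; overall, the claimant prevails.

claimant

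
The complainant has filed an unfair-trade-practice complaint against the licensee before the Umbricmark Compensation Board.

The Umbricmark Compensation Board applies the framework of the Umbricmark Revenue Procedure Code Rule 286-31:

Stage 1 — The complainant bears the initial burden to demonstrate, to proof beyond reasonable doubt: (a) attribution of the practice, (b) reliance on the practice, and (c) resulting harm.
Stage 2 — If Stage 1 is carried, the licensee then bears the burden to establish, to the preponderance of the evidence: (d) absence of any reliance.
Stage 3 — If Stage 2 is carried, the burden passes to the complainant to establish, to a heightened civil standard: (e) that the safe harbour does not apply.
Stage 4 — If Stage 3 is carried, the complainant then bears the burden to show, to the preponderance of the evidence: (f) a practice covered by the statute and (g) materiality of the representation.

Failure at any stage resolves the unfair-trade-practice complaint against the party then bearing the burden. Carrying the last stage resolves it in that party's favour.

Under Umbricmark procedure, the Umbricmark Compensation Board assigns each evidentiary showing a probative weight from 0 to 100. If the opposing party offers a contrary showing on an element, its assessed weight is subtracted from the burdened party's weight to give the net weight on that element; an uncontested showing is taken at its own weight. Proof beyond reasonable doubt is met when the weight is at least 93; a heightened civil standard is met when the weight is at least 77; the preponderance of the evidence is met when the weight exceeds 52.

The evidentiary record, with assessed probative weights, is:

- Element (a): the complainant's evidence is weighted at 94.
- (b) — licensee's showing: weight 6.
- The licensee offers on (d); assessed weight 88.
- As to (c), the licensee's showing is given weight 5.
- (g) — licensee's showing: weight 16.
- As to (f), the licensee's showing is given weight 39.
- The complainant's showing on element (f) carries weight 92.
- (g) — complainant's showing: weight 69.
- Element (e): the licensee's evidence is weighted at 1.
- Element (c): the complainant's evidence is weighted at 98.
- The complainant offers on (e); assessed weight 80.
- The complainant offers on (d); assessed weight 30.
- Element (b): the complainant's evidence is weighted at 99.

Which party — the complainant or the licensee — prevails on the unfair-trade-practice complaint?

Stage 1 — burden on complainant; standard: proof beyond reasonable doubt (weight is at least 93).
    (a): 94 ≥ 93 [met]
    (b): 99 − 6 = 93 ≥ 93 [met]
    (c): 98 − 5 = 93 ≥ 93 [met]
  All elements met. The burden passes to the licensee.
Stage 2 — burden on licensee; standard: the preponderance of the evidence (weight exceeds 52).
    (d): 88 − 30 = 58 > 52 [met]
  Stage 2 is satisfied; the onus moves to the complainant.
Stage 3 — burden on complainant; standard: a heightened civil standard (weight is at least 77).
    (e): 80 − 1 = 79 ≥ 77 [met]
  All elements met. The complainant retains the burden for Stage 4.
Stage 4 — burden on complainant; standard: the preponderance of the evidence (weight exceeds 52).
    (f): 92 − 39 = 53 > 52 [met]
    (g): 69 − 16 = 53 > 52 [met]
  All elements met at the final stage.
All stages carried — the complainant prevails.

complainant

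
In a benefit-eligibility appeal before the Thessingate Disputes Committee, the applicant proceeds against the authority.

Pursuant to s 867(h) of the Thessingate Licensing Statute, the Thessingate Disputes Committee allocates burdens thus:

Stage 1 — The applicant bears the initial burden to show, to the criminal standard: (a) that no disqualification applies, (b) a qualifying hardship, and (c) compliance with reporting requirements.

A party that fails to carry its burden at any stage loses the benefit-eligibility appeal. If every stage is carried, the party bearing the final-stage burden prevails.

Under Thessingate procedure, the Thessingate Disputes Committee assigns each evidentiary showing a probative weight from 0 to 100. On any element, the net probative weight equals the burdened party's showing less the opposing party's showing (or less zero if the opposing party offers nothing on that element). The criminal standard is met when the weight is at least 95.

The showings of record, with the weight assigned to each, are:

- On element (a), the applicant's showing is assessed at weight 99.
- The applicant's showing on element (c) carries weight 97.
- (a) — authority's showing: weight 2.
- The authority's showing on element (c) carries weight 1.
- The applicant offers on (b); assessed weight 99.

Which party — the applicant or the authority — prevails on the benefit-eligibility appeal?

applicant

Stage 1 — burden on applicant; standard: the criminal standard (weight is at least 95).
    (a): 99 − 2 = 97 ≥ 95 [met]
    (b): 99 ≥ 95 [met]
    (c): 97 − 1 = 96 ≥ 95 [met]
  The applicant carries the last stage.
All stages carried — the applicant prevails.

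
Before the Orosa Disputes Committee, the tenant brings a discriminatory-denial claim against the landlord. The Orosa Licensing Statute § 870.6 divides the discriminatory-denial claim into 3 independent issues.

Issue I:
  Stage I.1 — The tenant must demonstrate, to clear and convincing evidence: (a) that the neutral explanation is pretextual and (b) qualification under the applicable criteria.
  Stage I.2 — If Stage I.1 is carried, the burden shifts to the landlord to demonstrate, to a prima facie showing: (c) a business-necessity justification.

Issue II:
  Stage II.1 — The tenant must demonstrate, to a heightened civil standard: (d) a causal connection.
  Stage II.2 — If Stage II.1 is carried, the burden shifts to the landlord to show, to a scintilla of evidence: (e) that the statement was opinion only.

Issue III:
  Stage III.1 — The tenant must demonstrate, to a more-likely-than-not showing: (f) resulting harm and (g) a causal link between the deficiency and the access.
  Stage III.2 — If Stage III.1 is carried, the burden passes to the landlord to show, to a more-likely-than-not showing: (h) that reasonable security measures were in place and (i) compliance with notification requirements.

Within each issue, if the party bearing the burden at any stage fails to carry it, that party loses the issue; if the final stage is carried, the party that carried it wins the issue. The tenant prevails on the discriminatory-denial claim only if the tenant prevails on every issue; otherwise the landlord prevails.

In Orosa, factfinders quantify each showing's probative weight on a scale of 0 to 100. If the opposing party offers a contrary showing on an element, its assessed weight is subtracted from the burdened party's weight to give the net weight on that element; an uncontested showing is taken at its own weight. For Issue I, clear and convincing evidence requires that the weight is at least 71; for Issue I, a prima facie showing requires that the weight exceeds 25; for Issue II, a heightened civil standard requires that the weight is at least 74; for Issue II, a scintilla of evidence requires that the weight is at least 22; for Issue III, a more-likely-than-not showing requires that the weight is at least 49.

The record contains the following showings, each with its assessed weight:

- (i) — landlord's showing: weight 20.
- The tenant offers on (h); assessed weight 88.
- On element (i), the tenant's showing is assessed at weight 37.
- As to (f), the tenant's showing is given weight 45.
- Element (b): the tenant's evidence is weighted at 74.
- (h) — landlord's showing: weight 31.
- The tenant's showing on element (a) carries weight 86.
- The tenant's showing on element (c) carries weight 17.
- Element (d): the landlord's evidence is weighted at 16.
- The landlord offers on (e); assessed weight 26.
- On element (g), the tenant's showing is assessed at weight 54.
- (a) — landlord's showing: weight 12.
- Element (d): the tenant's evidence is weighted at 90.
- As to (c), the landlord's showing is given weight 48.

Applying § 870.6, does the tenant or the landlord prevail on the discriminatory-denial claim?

— Issue I —
Stage I.1 (tenant, clear and convincing evidence, weight is at least 71): (a) net 86−12=74 ≥ 71 — meets; (b) 74 ≥ 71 — meets.
  Stage I.1 carried; the burden shifts to the landlord.
Stage I.2 (landlord, a prima facie showing, weight exceeds 25): (c) net 48−17=31 > 25 — meets.
  All elements met at the final stage.
With every stage satisfied, the landlord prevails on this issue.
— Issue II —
At Stage II.1 the tenant must meet a heightened civil standard (weight is at least 74): on (d) the weight is 90 less the opposing 16 gives net 74, which does reach 74, so (d) meets the standard.
  The tenant carries Stage II.1; the landlord now bears the burden.
At Stage II.2 the landlord must meet a scintilla of evidence (weight is at least 22): on (e) the weight is 26, which does reach 22, so (e) meets the standard.
  All elements met at the final stage.
Every stage carried; the landlord prevails on this issue.
— Issue III —
At Stage III.1 the tenant must meet a more-likely-than-not showing (weight is at least 49): on (f) the weight is 45, < 49, so (f) does not meet the standard; on (g) the weight is 54, ≥ 49, so (g) meets the standard.
  Stage III.1 not carried; the tenant fails its burden.
The landlord prevails on this issue.
Per-issue: Issue I → landlord; Issue II → landlord; Issue III → landlord. The tenant must prevail on every issue; overall, the landlord prevails.

landlord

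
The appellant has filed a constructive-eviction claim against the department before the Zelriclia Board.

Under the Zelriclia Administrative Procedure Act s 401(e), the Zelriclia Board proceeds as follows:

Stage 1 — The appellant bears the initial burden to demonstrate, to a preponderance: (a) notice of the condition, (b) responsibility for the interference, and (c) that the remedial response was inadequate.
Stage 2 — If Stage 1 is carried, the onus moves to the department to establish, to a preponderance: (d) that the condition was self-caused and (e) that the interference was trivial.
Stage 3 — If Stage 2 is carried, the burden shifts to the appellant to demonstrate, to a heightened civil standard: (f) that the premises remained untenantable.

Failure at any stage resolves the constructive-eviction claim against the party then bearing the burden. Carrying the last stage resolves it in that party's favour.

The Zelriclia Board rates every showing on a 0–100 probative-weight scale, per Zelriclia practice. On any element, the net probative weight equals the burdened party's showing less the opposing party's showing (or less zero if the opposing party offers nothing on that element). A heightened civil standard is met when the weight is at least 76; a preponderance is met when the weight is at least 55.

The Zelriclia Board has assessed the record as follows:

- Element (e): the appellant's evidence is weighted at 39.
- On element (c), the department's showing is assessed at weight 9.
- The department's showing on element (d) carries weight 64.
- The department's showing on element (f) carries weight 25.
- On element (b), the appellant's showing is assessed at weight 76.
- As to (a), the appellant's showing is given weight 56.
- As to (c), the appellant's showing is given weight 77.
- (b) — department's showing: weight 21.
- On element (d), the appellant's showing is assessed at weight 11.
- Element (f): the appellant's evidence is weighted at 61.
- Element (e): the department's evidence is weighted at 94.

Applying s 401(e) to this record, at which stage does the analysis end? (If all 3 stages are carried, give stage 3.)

stage 2

Stage 1 (appellant, a preponderance, weight is at least 55): (a) 56 ≥ 55 — meets; (b) net 76−21=55 ≥ 55 — meets; (c) net 77−9=68 ≥ 55 — meets.
  Stage 1 is satisfied; the onus moves to the department.
Stage 2 (department, a preponderance, weight is at least 55): (d) net 64−11=53 < 55 — fails; (e) net 94−39=55 ≥ 55 — meets.
  Stage 2 not carried; the department fails its burden.
So the appellant prevails.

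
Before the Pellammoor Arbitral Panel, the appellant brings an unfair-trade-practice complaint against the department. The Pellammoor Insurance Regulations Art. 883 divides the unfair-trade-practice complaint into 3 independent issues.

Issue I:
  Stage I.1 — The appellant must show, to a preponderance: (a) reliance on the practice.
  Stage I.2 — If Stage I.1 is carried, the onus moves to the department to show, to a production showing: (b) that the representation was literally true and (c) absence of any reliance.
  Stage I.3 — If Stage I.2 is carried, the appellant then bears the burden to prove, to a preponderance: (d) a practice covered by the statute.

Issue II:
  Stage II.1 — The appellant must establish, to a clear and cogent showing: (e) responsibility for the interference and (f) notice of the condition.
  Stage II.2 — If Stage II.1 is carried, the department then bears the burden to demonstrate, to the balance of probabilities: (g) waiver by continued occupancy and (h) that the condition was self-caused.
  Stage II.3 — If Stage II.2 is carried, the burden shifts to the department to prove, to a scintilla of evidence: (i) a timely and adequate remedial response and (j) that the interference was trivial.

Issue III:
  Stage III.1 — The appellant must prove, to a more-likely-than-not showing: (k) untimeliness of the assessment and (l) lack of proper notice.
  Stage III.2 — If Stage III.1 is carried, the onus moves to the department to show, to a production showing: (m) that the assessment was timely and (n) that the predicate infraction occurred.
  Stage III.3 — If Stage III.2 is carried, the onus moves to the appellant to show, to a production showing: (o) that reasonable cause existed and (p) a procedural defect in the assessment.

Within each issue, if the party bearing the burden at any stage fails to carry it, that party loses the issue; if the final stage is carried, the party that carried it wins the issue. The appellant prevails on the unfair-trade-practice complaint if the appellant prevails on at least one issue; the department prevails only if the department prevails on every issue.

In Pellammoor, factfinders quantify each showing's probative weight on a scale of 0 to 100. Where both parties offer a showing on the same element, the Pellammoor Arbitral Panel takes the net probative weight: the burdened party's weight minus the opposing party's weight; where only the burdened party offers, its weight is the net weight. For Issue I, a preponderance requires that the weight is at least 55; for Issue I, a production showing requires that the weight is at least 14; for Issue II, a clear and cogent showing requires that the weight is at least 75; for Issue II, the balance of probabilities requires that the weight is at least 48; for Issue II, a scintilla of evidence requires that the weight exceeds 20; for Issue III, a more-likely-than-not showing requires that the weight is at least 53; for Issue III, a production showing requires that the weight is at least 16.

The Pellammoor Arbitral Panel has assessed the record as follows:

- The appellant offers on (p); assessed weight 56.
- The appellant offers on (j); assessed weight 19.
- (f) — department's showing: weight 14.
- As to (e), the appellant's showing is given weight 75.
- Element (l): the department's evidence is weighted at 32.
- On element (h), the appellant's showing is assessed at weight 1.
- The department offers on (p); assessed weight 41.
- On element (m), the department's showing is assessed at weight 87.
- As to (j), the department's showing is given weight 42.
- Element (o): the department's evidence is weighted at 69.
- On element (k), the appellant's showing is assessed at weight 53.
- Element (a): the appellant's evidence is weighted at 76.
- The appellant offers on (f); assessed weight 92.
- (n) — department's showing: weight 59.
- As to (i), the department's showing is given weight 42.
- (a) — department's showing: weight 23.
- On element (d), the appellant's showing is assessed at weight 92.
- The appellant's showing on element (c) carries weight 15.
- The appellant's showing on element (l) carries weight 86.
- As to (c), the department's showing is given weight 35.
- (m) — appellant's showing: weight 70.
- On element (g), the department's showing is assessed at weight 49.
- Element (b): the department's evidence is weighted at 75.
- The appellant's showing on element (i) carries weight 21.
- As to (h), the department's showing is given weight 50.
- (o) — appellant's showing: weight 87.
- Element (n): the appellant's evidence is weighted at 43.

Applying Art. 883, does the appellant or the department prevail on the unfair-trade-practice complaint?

— Issue I —
Stage I.1 (appellant, a preponderance, weight is at least 55): (a) net 76−23=53 < 55 — fails.
  The appellant does not carry Stage I.1.
The department prevails on this issue.
— Issue II —
At Stage II.1 the appellant must meet a clear and cogent showing (weight is at least 75): on (e) the weight is 75, ≥ 75, so (e) meets the standard; on (f) the weight is 92 less the opposing 14 gives net 78, ≥ 75, so (f) meets the standard.
  Stage II.1 carried; the burden shifts to the department.
At Stage II.2 the department must meet the balance of probabilities (weight is at least 48): on (g) the weight is 49, which does reach 48, so (g) meets the standard; on (h) the weight is 50 less the opposing 1 gives net 49, which does reach 48, so (h) meets the standard.
  Stage II.2 carried; the burden remains with the department.
At Stage II.3 the department must meet a scintilla of evidence (weight exceeds 20): on (i) the weight is 42 less the opposing 21 gives net 21, which does exceed 20, so (i) meets the standard; on (j) the weight is 42 less the opposing 19 gives net 23, which does exceed 20, so (j) meets the standard.
  The department carries the last stage.
Every stage carried; the department prevails on this issue.
— Issue III —
At Stage III.1 the appellant must meet a more-likely-than-not showing (weight is at least 53): on (k) the weight is 53, ≥ 53, so (k) meets the standard; on (l) the weight is 86 less the opposing 32 gives net 54, which does reach 53, so (l) meets the standard.
  Stage III.1 carried; the burden shifts to the department.
At Stage III.2 the department must meet a production showing (weight is at least 16): on (m) the weight is 87 less the opposing 70 gives net 17, ≥ 16, so (m) meets the standard; on (n) the weight is 59 less the opposing 43 gives net 16, which does reach 16, so (n) meets the standard.
  All elements met. The burden passes to the appellant.
At Stage III.3 the appellant must meet a production showing (weight is at least 16): on (o) the weight is 87 less the opposing 69 gives net 18, which does reach 16, so (o) meets the standard; on (p) the weight is 56 less the opposing 41 gives net 15, which does not reach 16, so (p) does not meet the standard.
  Not every element is met, so the appellant fails to carry Stage III.3.
So the department prevails on this issue.
Per-issue: Issue I → department; Issue II → department; Issue III → department. The appellant must prevail on at least one issue; overall, the department prevails.

department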